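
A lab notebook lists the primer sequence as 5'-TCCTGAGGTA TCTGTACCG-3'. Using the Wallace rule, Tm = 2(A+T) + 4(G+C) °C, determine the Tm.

58°C

G=5, T=6, C=5, A=3
AT pairs contribute 9, GC pairs contribute 10.
Tm = 2×9 + 4×10 = 58°C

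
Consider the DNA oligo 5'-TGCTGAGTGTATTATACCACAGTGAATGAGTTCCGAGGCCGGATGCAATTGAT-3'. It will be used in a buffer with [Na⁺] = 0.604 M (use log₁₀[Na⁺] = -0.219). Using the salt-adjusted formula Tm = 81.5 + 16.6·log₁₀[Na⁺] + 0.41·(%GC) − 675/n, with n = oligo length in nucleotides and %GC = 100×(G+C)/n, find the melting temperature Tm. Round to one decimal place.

83.7°C

Length n = 53. G=15, A=14, T=15, C=9
G+C = 24, so %GC = 24/53 × 100 = 45.283%
Salt term: 16.6 × (-0.219) = -3.635
GC term: 0.41 × 45.283 = 18.566; length term: −675/53 = −12.736
Tm = 81.5 + (-3.635) + 18.566 − 12.736 = 83.695 → 83.7°C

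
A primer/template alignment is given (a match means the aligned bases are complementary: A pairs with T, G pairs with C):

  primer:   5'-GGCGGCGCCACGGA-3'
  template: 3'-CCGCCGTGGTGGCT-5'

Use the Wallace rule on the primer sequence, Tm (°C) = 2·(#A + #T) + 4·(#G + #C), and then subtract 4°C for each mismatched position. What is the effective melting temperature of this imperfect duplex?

44°C

Primer base counts: A=2, T=0, G=7, C=5 → A+T=2, G+C=12
Perfect-match Tm = 2(2) + 4(12) = 4 + 48 = 52°C
Mismatches (positions where the bases are not complementary): 2 (at positions 7, 12)
Effective Tm = 52 − 2×4 = 52 − 8 = 44°C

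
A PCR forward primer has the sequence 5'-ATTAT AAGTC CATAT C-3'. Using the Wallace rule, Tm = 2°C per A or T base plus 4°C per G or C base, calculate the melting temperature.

40°C

Base counts: C=3, T=6, G=1, A=6
AT pairs contribute 12, GC pairs contribute 4.
Tm = 4·4 + 2·12 = 16 + 24 = 40°C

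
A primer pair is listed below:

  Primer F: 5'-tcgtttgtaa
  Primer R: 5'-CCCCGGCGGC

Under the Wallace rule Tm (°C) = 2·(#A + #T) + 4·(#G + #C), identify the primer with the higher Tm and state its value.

Primer R, 40°C

Primer F: A+T=7, G+C=3 → Tm = 2(7)+4(3) = 26°C
Primer R: A+T=0, G+C=10 → Tm = 2(0)+4(10) = 40°C
26°C vs 40°C → primer R is higher.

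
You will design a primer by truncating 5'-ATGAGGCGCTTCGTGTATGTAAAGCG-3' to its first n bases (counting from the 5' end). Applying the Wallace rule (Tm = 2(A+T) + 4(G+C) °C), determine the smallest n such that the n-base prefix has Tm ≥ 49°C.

n = 16

First 15 bases: ATGAGGCGCTTCGTG → Tm = 48°C (< 49°C)
First 16 bases: ATGAGGCGCTTCGTGT → Tm = 50°C (≥ 49°C)
Each additional base adds 2°C (A/T) or 4°C (G/C), so Tm is non-decreasing in n; n = 16 is the first length to reach 49°C.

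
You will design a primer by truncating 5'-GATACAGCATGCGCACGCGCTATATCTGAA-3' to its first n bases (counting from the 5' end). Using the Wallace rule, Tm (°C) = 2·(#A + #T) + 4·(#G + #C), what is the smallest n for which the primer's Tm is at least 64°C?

n = 20

First 19 bases: GATACAGCATGCGCACGCG → Tm = 62°C (< 64°C)
First 20 bases: GATACAGCATGCGCACGCGC → Tm = 66°C (≥ 64°C)
Each additional base adds 2°C (A/T) or 4°C (G/C), so Tm is non-decreasing in n; n = 20 is the first length to reach 64°C.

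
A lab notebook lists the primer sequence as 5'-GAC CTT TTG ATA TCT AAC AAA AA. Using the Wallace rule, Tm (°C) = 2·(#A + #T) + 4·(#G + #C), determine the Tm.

T=7, C=4, A=10, G=2
A+T = 17, G+C = 6
Tm = 2(17) + 4(6) = 34 + 24 = 58°C

58°C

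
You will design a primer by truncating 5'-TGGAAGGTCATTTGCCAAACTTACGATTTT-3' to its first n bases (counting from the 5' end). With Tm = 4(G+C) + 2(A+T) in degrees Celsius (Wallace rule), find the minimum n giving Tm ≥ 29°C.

First 9 bases: TGGAAGGTC → Tm = 28°C (< 29°C)
First 10 bases: TGGAAGGTCA → Tm = 30°C (≥ 29°C)
Each additional base adds 2°C (A/T) or 4°C (G/C), so Tm is non-decreasing in n; n = 10 is the first length to reach 29°C.

n = 10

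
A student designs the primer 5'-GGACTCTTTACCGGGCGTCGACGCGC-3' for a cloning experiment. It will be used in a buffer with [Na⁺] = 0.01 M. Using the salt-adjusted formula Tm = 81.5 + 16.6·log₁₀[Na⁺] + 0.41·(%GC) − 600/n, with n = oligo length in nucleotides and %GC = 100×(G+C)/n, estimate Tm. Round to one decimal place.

53.6°C

Length n = 26. Base counts: T=5, A=3, C=9, G=9
G+C = 18, so %GC = 18/26 × 100 = 69.231%
Salt term: 16.6 × (-2) = -33.2
GC term: 0.41 × 69.231 = 28.385; length term: −600/26 = −23.077
Tm = 81.5 + (-33.2) + 28.385 − 23.077 = 53.608 → 53.6°C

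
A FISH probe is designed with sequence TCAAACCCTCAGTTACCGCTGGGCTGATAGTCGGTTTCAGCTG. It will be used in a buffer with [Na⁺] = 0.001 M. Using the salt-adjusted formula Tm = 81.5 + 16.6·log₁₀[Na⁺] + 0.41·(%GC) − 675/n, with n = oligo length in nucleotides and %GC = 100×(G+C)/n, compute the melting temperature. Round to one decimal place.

37.9°C

Length n = 43. Counting bases: T=12, A=8, C=12, G=11
G+C = 23, so %GC = 23/43 × 100 = 53.488%
Salt term: 16.6 × (-3) = -49.8
GC term: 0.41 × 53.488 = 21.93; length term: −675/43 = −15.698
Tm = 81.5 + (-49.8) + 21.93 − 15.698 = 37.932 → 37.9°C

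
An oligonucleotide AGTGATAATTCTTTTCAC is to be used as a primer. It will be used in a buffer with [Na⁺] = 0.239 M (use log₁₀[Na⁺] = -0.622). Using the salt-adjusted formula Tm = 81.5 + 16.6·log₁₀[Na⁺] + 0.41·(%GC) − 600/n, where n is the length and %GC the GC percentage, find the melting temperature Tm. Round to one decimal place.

49.2°C

Length n = 18. Counting bases: C=3, T=8, G=2, A=5
G+C = 5, so %GC = 5/18 × 100 = 27.778%
Salt term: 16.6 × (-0.622) = -10.325
GC term: 0.41 × 27.778 = 11.389; length term: −600/18 = −33.333
Tm = 81.5 + (-10.325) + 11.389 − 33.333 = 49.231 → 49.2°C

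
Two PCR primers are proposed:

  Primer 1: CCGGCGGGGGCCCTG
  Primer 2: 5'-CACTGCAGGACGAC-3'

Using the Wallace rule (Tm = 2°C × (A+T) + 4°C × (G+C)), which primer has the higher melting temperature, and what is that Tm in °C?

Primer 1: A+T=1, G+C=14 → Tm = 2(1)+4(14) = 58°C
Primer 2: A+T=5, G+C=9 → Tm = 2(5)+4(9) = 46°C
58°C vs 46°C → primer 1 is higher.

Primer 1, 58°C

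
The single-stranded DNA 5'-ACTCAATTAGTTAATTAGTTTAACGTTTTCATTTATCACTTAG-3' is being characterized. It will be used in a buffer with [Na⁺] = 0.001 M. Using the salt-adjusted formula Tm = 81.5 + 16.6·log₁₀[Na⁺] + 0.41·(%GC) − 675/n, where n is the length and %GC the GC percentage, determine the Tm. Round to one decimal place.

25.5°C

Length n = 43. Counting bases: C=6, A=13, T=20, G=4
G+C = 10, so %GC = 10/43 × 100 = 23.256%
Salt term: 16.6 × (-3) = -49.8
GC term: 0.41 × 23.256 = 9.535; length term: −675/43 = −15.698
Tm = 81.5 + (-49.8) + 9.535 − 15.698 = 25.537 → 25.5°C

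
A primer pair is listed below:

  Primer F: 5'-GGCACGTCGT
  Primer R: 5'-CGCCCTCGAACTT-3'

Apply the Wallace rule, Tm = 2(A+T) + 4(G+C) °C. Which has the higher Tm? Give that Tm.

Primer F: A+T=3, G+C=7 → Tm = 2(3)+4(7) = 34°C
Primer R: A+T=5, G+C=8 → Tm = 2(5)+4(8) = 42°C
34°C vs 42°C → primer R is higher.

Primer R, 42°C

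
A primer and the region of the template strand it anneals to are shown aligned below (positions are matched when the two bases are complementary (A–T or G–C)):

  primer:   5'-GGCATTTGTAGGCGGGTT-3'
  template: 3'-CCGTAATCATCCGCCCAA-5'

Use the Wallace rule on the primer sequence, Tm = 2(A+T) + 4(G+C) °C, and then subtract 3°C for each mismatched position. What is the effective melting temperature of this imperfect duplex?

53°C

Primer base counts: A=2, T=6, G=8, C=2 → A+T=8, G+C=10
Perfect-match Tm = 2(8) + 4(10) = 16 + 40 = 56°C
Mismatches (positions where the bases are not complementary): 1 (at position 7)
Effective Tm = 56 − 1×3 = 56 − 3 = 53°C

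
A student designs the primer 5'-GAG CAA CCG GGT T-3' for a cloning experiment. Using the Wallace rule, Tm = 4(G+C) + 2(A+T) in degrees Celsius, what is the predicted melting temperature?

42°C

Counting bases: C=3, G=5, T=2, A=3
AT pairs contribute 5, GC pairs contribute 8.
Tm = 4·8 + 2·5 = 32 + 10 = 42°C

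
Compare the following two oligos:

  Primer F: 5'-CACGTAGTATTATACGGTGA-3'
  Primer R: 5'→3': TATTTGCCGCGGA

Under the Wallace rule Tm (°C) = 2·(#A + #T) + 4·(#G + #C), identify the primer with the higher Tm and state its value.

Primer F, 56°C

Primer F: A+T=12, G+C=8 → Tm = 2(12)+4(8) = 56°C
Primer R: A+T=6, G+C=7 → Tm = 2(6)+4(7) = 40°C
56°C vs 40°C → primer F is higher.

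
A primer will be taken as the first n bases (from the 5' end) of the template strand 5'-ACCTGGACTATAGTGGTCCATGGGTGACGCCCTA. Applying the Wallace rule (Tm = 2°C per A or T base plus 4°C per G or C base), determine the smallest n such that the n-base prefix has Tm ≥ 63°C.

n = 22

First 21 bases: ACCTGGACTATAGTGGTCCAT → Tm = 62°C (< 63°C)
First 22 bases: ACCTGGACTATAGTGGTCCATG → Tm = 66°C (≥ 63°C)
Each additional base adds 2°C (A/T) or 4°C (G/C), so Tm is non-decreasing in n; n = 22 is the first length to reach 63°C.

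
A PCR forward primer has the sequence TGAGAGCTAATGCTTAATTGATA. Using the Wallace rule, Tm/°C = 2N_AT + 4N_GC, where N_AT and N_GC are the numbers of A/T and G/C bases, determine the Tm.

60°C

Scanning the sequence gives T=8, A=8, C=2, G=5.
AT pairs contribute 16, GC pairs contribute 7.
Tm = 2(16) + 4(7) = 32 + 28 = 60°C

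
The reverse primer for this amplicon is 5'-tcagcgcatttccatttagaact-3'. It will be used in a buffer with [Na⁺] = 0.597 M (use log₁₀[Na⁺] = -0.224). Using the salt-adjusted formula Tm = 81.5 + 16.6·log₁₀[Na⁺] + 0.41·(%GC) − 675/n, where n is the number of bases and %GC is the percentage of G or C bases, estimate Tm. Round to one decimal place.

64.5°C

Length n = 23. C=6, G=3, A=6, T=8
G+C = 9, so %GC = 9/23 × 100 = 39.13%
Salt term: 16.6 × (-0.224) = -3.718
GC term: 0.41 × 39.13 = 16.043; length term: −675/23 = −29.348
Tm = 81.5 + (-3.718) + 16.043 − 29.348 = 64.477 → 64.5°C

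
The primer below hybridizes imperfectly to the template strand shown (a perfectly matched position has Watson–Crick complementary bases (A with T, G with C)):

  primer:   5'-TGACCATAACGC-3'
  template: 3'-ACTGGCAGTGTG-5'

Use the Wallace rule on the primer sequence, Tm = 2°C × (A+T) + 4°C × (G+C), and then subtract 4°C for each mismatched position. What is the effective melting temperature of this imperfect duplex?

24°C

Primer base counts: A=4, T=2, G=2, C=4 → A+T=6, G+C=6
Perfect-match Tm = 2(6) + 4(6) = 12 + 24 = 36°C
Mismatches (positions where the bases are not complementary): 3 (at positions 6, 8, 11)
Effective Tm = 36 − 3×4 = 36 − 12 = 24°C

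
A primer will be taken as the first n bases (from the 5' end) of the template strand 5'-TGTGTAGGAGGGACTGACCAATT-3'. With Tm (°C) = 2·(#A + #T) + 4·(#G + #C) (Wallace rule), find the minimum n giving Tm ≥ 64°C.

n = 21

First 20 bases: TGTGTAGGAGGGACTGACCA → Tm = 62°C (< 64°C)
First 21 bases: TGTGTAGGAGGGACTGACCAA → Tm = 64°C (≥ 64°C)
Each additional base adds 2°C (A/T) or 4°C (G/C), so Tm is non-decreasing in n; n = 21 is the first length to reach 64°C.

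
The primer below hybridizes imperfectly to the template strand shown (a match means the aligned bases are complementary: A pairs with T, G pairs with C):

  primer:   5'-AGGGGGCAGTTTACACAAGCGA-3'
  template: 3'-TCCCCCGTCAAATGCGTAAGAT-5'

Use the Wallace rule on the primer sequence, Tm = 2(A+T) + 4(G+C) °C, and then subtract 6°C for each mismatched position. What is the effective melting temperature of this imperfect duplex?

44°C

Primer base counts: A=7, T=3, G=8, C=4 → A+T=10, G+C=12
Perfect-match Tm = 2(10) + 4(12) = 20 + 48 = 68°C
Mismatches (positions where the bases are not complementary): 4 (at positions 15, 18, 19, 21)
Effective Tm = 68 − 4×6 = 68 − 24 = 44°C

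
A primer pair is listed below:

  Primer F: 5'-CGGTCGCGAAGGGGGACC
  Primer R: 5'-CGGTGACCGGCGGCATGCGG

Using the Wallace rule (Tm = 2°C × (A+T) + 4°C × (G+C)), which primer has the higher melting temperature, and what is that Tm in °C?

Primer F: A+T=4, G+C=14 → Tm = 2(4)+4(14) = 64°C
Primer R: A+T=4, G+C=16 → Tm = 2(4)+4(16) = 72°C
64°C vs 72°C → primer R is higher.

Primer R, 72°C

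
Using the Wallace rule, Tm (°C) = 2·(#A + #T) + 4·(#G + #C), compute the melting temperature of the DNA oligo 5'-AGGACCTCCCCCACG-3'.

52°C

Base counts: G=3, T=1, A=3, C=8
AT pairs contribute 4, GC pairs contribute 11.
Tm = 4·11 + 2·4 = 44 + 8 = 52°C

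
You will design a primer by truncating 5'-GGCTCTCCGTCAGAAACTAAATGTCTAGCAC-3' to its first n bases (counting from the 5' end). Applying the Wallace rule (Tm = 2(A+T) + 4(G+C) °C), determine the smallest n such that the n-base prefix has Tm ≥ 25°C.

n = 8

First 7 bases: GGCTCTC → Tm = 24°C (< 25°C)
First 8 bases: GGCTCTCC → Tm = 28°C (≥ 25°C)
Each additional base adds 2°C (A/T) or 4°C (G/C), so Tm is non-decreasing in n; n = 8 is the first length to reach 25°C.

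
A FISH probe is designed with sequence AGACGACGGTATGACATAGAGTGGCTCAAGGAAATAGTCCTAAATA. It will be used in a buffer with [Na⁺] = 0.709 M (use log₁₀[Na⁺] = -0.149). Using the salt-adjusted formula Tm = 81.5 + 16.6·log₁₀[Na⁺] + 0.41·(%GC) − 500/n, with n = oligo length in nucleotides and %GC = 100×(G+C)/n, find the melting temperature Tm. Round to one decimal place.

85.1°C

Length n = 46. Counting bases: A=18, T=9, C=7, G=12
G+C = 19, so %GC = 19/46 × 100 = 41.304%
Salt term: 16.6 × (-0.149) = -2.473
GC term: 0.41 × 41.304 = 16.935; length term: −500/46 = −10.87
Tm = 81.5 + (-2.473) + 16.935 − 10.87 = 85.092 → 85.1°C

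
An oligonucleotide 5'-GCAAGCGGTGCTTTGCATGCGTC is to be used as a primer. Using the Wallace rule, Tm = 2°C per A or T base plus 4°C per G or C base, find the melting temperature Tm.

Base counts: G=8, C=6, A=3, T=6
A+T = 9, G+C = 14
Tm = 4·14 + 2·9 = 56 + 18 = 74°C

74°C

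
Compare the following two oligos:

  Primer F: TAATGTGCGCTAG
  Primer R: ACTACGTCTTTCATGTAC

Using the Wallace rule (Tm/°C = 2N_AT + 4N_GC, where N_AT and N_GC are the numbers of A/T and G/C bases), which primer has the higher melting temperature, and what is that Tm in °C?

Primer F: A+T=7, G+C=6 → Tm = 2(7)+4(6) = 38°C
Primer R: A+T=11, G+C=7 → Tm = 2(11)+4(7) = 50°C
38°C vs 50°C → primer R is higher.

Primer R, 50°C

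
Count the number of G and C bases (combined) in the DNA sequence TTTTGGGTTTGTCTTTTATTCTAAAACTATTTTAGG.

9

Base counts: A=7, C=3, T=20, G=6
G+C = 6 + 3 = 9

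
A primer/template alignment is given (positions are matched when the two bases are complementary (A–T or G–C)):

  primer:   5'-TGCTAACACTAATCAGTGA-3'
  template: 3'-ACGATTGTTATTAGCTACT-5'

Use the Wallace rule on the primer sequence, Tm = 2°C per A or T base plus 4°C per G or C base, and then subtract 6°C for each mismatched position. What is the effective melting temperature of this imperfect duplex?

34°C

Primer base counts: A=7, T=5, G=3, C=4 → A+T=12, G+C=7
Perfect-match Tm = 2(12) + 4(7) = 24 + 28 = 52°C
Mismatches (positions where the bases are not complementary): 3 (at positions 9, 15, 16)
Effective Tm = 52 − 3×6 = 52 − 18 = 34°C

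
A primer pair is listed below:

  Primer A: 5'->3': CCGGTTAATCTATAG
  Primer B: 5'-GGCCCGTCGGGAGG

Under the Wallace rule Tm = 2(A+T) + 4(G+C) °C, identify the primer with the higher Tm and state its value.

Primer B, 52°C

Primer A: A+T=9, G+C=6 → Tm = 2(9)+4(6) = 42°C
Primer B: A+T=2, G+C=12 → Tm = 2(2)+4(12) = 52°C
42°C vs 52°C → primer B is higher.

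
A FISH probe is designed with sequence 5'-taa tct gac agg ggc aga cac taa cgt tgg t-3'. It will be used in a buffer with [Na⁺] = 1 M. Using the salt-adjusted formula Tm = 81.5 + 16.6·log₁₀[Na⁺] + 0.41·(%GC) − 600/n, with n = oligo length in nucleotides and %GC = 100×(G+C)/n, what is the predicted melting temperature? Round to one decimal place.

82.0°C

Length n = 31. Counting bases: T=7, A=9, G=9, C=6
G+C = 15, so %GC = 15/31 × 100 = 48.387%
Salt term: 16.6 × (0) = 0
GC term: 0.41 × 48.387 = 19.839; length term: −600/31 = −19.355
Tm = 81.5 + (0) + 19.839 − 19.355 = 81.984 → 82.0°C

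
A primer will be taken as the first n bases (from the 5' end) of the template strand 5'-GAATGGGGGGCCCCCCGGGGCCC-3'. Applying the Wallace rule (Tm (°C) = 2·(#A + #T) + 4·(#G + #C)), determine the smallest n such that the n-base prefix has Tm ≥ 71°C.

First 19 bases: GAATGGGGGGCCCCCCGGG → Tm = 70°C (< 71°C)
First 20 bases: GAATGGGGGGCCCCCCGGGG → Tm = 74°C (≥ 71°C)
Each additional base adds 2°C (A/T) or 4°C (G/C), so Tm is non-decreasing in n; n = 20 is the first length to reach 71°C.

n = 20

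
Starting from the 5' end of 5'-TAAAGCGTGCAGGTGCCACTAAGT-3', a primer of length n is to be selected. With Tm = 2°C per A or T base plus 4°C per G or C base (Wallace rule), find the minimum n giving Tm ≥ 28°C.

n = 10

First 9 bases: TAAAGCGTG → Tm = 26°C (< 28°C)
First 10 bases: TAAAGCGTGC → Tm = 30°C (≥ 28°C)
Each additional base adds 2°C (A/T) or 4°C (G/C), so Tm is non-decreasing in n; n = 10 is the first length to reach 28°C.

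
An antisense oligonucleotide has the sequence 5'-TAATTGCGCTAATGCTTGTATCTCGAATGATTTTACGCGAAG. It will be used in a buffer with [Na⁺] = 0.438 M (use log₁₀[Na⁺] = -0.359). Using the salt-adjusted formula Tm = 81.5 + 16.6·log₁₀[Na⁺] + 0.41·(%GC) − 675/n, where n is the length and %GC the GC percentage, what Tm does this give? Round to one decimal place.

75.1°C

Length n = 42. Scanning the sequence gives G=9, T=15, A=11, C=7.
G+C = 16, so %GC = 16/42 × 100 = 38.095%
Salt term: 16.6 × (-0.359) = -5.959
GC term: 0.41 × 38.095 = 15.619; length term: −675/42 = −16.071
Tm = 81.5 + (-5.959) + 15.619 − 16.071 = 75.089 → 75.1°C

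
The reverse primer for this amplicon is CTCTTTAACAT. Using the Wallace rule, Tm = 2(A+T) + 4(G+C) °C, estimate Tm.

G=0, A=3, T=5, C=3
AT pairs contribute 8, GC pairs contribute 3.
Tm = 2×8 + 4×3 = 28°C

28°C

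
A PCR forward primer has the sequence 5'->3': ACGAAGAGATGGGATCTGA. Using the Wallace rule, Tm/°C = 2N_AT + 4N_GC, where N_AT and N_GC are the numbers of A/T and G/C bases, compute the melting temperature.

56°C

Base counts: G=7, A=7, T=3, C=2
A+T = 10, G+C = 9
Tm = 2(10) + 4(9) = 20 + 36 = 56°C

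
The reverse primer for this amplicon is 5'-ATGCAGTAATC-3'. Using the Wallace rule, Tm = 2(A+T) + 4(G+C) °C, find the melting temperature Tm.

30°C

Base counts: G=2, C=2, A=4, T=3
A+T = 7, G+C = 4
Tm = 4·4 + 2·7 = 16 + 14 = 30°C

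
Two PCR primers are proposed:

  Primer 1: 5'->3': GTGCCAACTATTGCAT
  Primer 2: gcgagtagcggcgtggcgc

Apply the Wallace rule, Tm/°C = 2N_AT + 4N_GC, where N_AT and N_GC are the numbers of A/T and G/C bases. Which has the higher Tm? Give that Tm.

Primer 1: A+T=9, G+C=7 → Tm = 2(9)+4(7) = 46°C
Primer 2: A+T=4, G+C=15 → Tm = 2(4)+4(15) = 68°C
46°C vs 68°C → primer 2 is higher.

Primer 2, 68°C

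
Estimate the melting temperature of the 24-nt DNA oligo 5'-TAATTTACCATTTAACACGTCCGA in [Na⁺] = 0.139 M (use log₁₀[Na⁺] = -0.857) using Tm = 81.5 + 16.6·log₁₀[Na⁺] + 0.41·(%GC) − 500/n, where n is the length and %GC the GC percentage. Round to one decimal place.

60.1°C

Length n = 24. G=2, A=8, T=8, C=6
G+C = 8, so %GC = 8/24 × 100 = 33.333%
Salt term: 16.6 × (-0.857) = -14.226
GC term: 0.41 × 33.333 = 13.667; length term: −500/24 = −20.833
Tm = 81.5 + (-14.226) + 13.667 − 20.833 = 60.108 → 60.1°C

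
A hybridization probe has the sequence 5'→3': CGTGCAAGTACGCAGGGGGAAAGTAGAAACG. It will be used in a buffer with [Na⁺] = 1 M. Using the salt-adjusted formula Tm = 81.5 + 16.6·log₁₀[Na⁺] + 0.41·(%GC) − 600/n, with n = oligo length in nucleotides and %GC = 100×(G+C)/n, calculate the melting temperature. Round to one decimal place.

Length n = 31. Base counts: A=11, C=5, T=3, G=12
G+C = 17, so %GC = 17/31 × 100 = 54.839%
Salt term: 16.6 × (0) = 0
GC term: 0.41 × 54.839 = 22.484; length term: −600/31 = −19.355
Tm = 81.5 + (0) + 22.484 − 19.355 = 84.629 → 84.6°C

84.6°C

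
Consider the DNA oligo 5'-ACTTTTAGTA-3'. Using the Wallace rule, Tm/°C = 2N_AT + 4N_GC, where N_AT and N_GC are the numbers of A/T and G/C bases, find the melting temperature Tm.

24°C

C=1, A=3, T=5, G=1
A+T = 8, G+C = 2
Tm = 4·2 + 2·8 = 8 + 16 = 24°C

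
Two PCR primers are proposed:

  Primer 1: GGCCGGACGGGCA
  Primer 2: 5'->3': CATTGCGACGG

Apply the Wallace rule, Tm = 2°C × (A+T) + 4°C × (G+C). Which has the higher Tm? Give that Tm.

Primer 1, 48°C

Primer 1: A+T=2, G+C=11 → Tm = 2(2)+4(11) = 48°C
Primer 2: A+T=4, G+C=7 → Tm = 2(4)+4(7) = 36°C
48°C vs 36°C → primer 1 is higher.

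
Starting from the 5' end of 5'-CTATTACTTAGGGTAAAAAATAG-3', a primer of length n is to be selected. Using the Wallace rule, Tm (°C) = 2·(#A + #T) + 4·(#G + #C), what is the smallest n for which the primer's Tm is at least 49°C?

First 19 bases: CTATTACTTAGGGTAAAAA → Tm = 48°C (< 49°C)
First 20 bases: CTATTACTTAGGGTAAAAAA → Tm = 50°C (≥ 49°C)
Each additional base adds 2°C (A/T) or 4°C (G/C), so Tm is non-decreasing in n; n = 20 is the first length to reach 49°C.

n = 20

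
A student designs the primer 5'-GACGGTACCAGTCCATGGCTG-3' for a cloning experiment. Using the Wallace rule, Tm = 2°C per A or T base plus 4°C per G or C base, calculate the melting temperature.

68°C

Scanning the sequence gives A=4, C=6, G=7, T=4.
A+T = 8, G+C = 13
Tm = 2×8 + 4×13 = 68°C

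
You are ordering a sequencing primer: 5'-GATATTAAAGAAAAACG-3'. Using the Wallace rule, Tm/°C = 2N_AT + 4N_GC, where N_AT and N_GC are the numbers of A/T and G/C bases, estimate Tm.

T=3, C=1, G=3, A=10
A+T = 13, G+C = 4
Tm = 2(13) + 4(4) = 26 + 16 = 42°C

42°C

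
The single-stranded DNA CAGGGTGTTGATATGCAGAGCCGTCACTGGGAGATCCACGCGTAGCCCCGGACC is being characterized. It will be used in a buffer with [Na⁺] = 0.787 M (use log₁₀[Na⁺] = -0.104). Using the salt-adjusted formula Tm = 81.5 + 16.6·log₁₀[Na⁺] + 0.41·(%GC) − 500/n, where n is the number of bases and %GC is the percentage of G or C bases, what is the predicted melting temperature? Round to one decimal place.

Length n = 54. C=16, T=9, A=11, G=18
G+C = 34, so %GC = 34/54 × 100 = 62.963%
Salt term: 16.6 × (-0.104) = -1.726
GC term: 0.41 × 62.963 = 25.815; length term: −500/54 = −9.259
Tm = 81.5 + (-1.726) + 25.815 − 9.259 = 96.33 → 96.3°C

96.3°C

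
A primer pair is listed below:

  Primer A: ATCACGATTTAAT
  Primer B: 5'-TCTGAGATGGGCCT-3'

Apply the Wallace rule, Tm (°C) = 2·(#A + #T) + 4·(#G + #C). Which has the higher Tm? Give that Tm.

Primer A: A+T=10, G+C=3 → Tm = 2(10)+4(3) = 32°C
Primer B: A+T=6, G+C=8 → Tm = 2(6)+4(8) = 44°C
32°C vs 44°C → primer B is higher.

Primer B, 44°C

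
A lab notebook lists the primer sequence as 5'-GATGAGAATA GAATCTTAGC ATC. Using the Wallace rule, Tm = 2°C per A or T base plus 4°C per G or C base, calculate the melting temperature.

Counting bases: G=5, T=6, A=9, C=3
A+T = 15, G+C = 8
Tm = 2(15) + 4(8) = 30 + 32 = 62°C

62°C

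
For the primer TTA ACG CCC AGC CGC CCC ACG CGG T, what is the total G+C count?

18

Base counts: G=6, C=12, T=3, A=4
Total G or C: 6 + 12 = 18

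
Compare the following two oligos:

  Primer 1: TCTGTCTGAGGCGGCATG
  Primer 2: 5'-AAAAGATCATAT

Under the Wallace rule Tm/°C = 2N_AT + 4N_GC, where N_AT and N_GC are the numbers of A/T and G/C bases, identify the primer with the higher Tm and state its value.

Primer 1: A+T=7, G+C=11 → Tm = 2(7)+4(11) = 58°C
Primer 2: A+T=10, G+C=2 → Tm = 2(10)+4(2) = 28°C
58°C vs 28°C → primer 1 is higher.

Primer 1, 58°C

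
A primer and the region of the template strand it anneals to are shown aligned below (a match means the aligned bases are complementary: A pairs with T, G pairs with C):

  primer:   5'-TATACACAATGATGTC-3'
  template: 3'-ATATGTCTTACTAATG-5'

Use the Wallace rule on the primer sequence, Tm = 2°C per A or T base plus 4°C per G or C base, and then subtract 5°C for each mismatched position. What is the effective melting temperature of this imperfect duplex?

Primer base counts: A=6, T=5, G=2, C=3 → A+T=11, G+C=5
Perfect-match Tm = 2(11) + 4(5) = 22 + 20 = 42°C
Mismatches (positions where the bases are not complementary): 3 (at positions 7, 14, 15)
Effective Tm = 42 − 3×5 = 42 − 15 = 27°C

27°C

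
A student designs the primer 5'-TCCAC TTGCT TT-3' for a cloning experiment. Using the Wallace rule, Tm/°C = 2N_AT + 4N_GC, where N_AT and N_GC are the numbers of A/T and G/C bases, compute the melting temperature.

34°C

Counting bases: C=4, A=1, T=6, G=1
A+T = 7, G+C = 5
Tm = 2×7 + 4×5 = 34°C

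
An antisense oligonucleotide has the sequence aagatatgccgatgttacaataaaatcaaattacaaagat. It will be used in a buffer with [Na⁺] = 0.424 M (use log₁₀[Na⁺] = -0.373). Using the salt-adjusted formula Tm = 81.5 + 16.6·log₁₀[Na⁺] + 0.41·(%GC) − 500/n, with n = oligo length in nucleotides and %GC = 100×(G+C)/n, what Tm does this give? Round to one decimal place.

73.1°C

Length n = 40. Counting bases: A=20, T=10, C=5, G=5
G+C = 10, so %GC = 10/40 × 100 = 25%
Salt term: 16.6 × (-0.373) = -6.192
GC term: 0.41 × 25 = 10.25; length term: −500/40 = −12.5
Tm = 81.5 + (-6.192) + 10.25 − 12.5 = 73.058 → 73.1°C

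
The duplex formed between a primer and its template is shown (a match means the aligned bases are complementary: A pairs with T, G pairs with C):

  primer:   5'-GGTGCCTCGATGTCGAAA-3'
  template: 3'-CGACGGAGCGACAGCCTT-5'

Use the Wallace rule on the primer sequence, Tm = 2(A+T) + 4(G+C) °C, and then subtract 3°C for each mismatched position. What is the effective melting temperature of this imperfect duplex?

47°C

Primer base counts: A=4, T=4, G=6, C=4 → A+T=8, G+C=10
Perfect-match Tm = 2(8) + 4(10) = 16 + 40 = 56°C
Mismatches (positions where the bases are not complementary): 3 (at positions 2, 10, 16)
Effective Tm = 56 − 3×3 = 56 − 9 = 47°C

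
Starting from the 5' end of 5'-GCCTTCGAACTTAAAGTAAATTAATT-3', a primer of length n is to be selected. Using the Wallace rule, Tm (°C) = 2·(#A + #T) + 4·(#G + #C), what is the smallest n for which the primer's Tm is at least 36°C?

n = 12

First 11 bases: GCCTTCGAACT → Tm = 34°C (< 36°C)
First 12 bases: GCCTTCGAACTT → Tm = 36°C (≥ 36°C)
Each additional base adds 2°C (A/T) or 4°C (G/C), so Tm is non-decreasing in n; n = 12 is the first length to reach 36°C.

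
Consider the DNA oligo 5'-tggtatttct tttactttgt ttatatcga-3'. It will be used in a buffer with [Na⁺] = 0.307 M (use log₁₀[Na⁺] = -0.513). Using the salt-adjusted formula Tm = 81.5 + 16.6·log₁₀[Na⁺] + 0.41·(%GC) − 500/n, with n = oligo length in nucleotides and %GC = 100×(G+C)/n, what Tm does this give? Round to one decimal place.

Length n = 29. Scanning the sequence gives A=5, T=17, C=3, G=4.
G+C = 7, so %GC = 7/29 × 100 = 24.138%
Salt term: 16.6 × (-0.513) = -8.516
GC term: 0.41 × 24.138 = 9.897; length term: −500/29 = −17.241
Tm = 81.5 + (-8.516) + 9.897 − 17.241 = 65.64 → 65.6°C

65.6°C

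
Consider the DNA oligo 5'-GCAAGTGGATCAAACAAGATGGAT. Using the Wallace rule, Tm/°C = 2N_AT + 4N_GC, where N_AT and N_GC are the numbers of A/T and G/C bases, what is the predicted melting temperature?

68°C

G=7, C=3, T=4, A=10
A+T = 14, G+C = 10
Tm = 2(14) + 4(10) = 28 + 40 = 68°C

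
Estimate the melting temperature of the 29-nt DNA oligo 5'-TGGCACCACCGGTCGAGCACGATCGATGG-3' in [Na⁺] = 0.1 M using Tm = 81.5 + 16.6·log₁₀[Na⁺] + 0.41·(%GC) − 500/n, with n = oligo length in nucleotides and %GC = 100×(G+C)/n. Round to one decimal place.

Length n = 29. Counting bases: C=9, G=10, A=6, T=4
G+C = 19, so %GC = 19/29 × 100 = 65.517%
Salt term: 16.6 × (-1) = -16.6
GC term: 0.41 × 65.517 = 26.862; length term: −500/29 = −17.241
Tm = 81.5 + (-16.6) + 26.862 − 17.241 = 74.521 → 74.5°C

74.5°C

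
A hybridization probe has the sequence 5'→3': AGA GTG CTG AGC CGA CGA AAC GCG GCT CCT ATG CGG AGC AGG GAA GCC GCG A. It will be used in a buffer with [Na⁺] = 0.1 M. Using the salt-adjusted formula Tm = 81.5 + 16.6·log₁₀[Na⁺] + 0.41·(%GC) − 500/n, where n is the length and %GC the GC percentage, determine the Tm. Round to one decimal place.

Length n = 52. Base counts: A=13, G=20, C=14, T=5
G+C = 34, so %GC = 34/52 × 100 = 65.385%
Salt term: 16.6 × (-1) = -16.6
GC term: 0.41 × 65.385 = 26.808; length term: −500/52 = −9.615
Tm = 81.5 + (-16.6) + 26.808 − 9.615 = 82.093 → 82.1°C

82.1°C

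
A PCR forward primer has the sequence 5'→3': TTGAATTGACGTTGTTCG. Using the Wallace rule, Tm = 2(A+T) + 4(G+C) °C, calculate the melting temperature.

50°C

Scanning the sequence gives T=8, G=5, A=3, C=2.
A+T = 11, G+C = 7
Tm = 4·7 + 2·11 = 28 + 22 = 50°C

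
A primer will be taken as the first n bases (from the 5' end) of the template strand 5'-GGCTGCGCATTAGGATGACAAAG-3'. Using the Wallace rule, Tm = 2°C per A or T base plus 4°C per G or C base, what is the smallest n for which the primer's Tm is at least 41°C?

n = 13

First 12 bases: GGCTGCGCATTA → Tm = 38°C (< 41°C)
First 13 bases: GGCTGCGCATTAG → Tm = 42°C (≥ 41°C)
Since every base adds ≥2°C, Tm only increases with n, so the threshold is first crossed at n = 13.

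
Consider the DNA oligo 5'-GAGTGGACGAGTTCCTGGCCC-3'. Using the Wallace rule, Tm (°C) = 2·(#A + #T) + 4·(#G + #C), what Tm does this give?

70°C

Counting bases: C=6, A=3, T=4, G=8
So N_AT = 7 and N_GC = 14.
Tm = 4·14 + 2·7 = 56 + 14 = 70°C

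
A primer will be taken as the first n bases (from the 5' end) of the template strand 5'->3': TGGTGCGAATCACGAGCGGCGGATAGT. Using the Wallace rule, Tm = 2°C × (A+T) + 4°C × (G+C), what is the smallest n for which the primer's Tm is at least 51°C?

n = 17

First 16 bases: TGGTGCGAATCACGAG → Tm = 50°C (< 51°C)
First 17 bases: TGGTGCGAATCACGAGC → Tm = 54°C (≥ 51°C)
Each additional base adds 2°C (A/T) or 4°C (G/C), so Tm is non-decreasing in n; n = 17 is the first length to reach 51°C.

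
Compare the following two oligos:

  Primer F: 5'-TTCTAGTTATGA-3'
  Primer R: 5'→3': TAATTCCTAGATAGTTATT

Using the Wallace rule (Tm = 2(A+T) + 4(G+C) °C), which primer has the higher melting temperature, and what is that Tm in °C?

Primer F: A+T=9, G+C=3 → Tm = 2(9)+4(3) = 30°C
Primer R: A+T=15, G+C=4 → Tm = 2(15)+4(4) = 46°C
30°C vs 46°C → primer R is higher.

Primer R, 46°C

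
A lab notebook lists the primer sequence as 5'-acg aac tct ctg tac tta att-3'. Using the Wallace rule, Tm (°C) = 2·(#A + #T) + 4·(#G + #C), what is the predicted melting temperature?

Scanning the sequence gives T=8, C=5, G=2, A=6.
A+T = 14, G+C = 7
Tm = 4·7 + 2·14 = 28 + 28 = 56°C

56°C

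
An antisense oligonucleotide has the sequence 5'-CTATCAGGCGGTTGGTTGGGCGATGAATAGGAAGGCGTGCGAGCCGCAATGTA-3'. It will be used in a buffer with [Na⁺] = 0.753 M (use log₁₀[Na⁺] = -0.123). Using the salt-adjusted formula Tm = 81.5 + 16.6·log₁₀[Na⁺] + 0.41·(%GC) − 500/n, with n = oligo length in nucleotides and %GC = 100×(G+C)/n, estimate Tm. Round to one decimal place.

Length n = 53. Counting bases: C=9, G=21, T=11, A=12
G+C = 30, so %GC = 30/53 × 100 = 56.604%
Salt term: 16.6 × (-0.123) = -2.042
GC term: 0.41 × 56.604 = 23.208; length term: −500/53 = −9.434
Tm = 81.5 + (-2.042) + 23.208 − 9.434 = 93.232 → 93.2°C

93.2°C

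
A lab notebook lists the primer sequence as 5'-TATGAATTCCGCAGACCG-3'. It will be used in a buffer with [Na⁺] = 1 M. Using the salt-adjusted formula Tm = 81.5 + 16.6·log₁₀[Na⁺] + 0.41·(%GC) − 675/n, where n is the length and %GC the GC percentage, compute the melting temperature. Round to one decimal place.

Length n = 18. T=4, G=4, C=5, A=5
G+C = 9, so %GC = 9/18 × 100 = 50%
Salt term: 16.6 × (0) = 0
GC term: 0.41 × 50 = 20.5; length term: −675/18 = −37.5
Tm = 81.5 + (0) + 20.5 − 37.5 = 64.5 → 64.5°C

64.5°C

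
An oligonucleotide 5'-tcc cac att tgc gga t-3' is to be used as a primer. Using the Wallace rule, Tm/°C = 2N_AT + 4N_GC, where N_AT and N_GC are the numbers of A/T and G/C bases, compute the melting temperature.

48°C

Counting bases: G=3, A=3, C=5, T=5
A+T = 8, G+C = 8
Tm = 2×8 + 4×8 = 48°C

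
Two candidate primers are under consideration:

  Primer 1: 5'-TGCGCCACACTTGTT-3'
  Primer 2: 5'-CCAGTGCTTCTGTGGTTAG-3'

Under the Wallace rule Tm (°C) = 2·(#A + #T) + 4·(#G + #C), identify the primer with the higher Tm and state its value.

Primer 2, 58°C

Primer 1: A+T=7, G+C=8 → Tm = 2(7)+4(8) = 46°C
Primer 2: A+T=9, G+C=10 → Tm = 2(9)+4(10) = 58°C
46°C vs 58°C → primer 2 is higher.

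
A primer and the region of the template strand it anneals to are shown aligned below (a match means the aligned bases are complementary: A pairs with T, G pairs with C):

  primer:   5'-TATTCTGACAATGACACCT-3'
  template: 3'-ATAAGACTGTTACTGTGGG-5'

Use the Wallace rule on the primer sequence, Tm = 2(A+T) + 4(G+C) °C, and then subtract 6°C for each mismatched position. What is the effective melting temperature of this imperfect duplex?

Primer base counts: A=6, T=6, G=2, C=5 → A+T=12, G+C=7
Perfect-match Tm = 2(12) + 4(7) = 24 + 28 = 52°C
Mismatches (positions where the bases are not complementary): 1 (at position 19)
Effective Tm = 52 − 1×6 = 52 − 6 = 46°C

46°C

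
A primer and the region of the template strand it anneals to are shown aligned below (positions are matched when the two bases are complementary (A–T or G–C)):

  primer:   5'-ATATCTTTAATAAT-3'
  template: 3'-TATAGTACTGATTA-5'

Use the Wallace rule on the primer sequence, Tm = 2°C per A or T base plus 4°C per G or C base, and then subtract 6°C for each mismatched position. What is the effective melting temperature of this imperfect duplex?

12°C

Primer base counts: A=6, T=7, G=0, C=1 → A+T=13, G+C=1
Perfect-match Tm = 2(13) + 4(1) = 26 + 4 = 30°C
Mismatches (positions where the bases are not complementary): 3 (at positions 6, 8, 10)
Effective Tm = 30 − 3×6 = 30 − 18 = 12°C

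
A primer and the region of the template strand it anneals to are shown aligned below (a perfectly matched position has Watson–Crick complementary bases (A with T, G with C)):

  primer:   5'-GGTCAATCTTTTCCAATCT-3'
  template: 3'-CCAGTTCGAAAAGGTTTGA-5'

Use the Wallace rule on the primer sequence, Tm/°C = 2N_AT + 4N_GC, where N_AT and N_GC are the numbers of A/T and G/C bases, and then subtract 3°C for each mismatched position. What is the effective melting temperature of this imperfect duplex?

Primer base counts: A=4, T=8, G=2, C=5 → A+T=12, G+C=7
Perfect-match Tm = 2(12) + 4(7) = 24 + 28 = 52°C
Mismatches (positions where the bases are not complementary): 2 (at positions 7, 17)
Effective Tm = 52 − 2×3 = 52 − 6 = 46°C

46°C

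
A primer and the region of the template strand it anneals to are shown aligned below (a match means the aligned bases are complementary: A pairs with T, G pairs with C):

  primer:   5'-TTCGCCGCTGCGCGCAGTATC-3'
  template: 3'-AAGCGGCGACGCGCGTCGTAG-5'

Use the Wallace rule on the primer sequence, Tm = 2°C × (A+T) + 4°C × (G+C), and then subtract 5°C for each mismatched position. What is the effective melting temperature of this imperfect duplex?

65°C

Primer base counts: A=2, T=5, G=6, C=8 → A+T=7, G+C=14
Perfect-match Tm = 2(7) + 4(14) = 14 + 56 = 70°C
Mismatches (positions where the bases are not complementary): 1 (at position 18)
Effective Tm = 70 − 1×5 = 70 − 5 = 65°C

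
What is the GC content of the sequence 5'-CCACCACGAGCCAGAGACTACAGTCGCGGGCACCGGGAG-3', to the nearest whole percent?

Base counts: G=13, A=10, T=2, C=14
G+C = 13 + 14 = 27 out of 39 bases
%GC = 27/39 × 100 = 69.23% ≈ 69%

69%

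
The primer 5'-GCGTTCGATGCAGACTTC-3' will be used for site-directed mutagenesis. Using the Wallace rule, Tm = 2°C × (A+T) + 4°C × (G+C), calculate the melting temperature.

Base counts: G=5, T=5, A=3, C=5
So N_AT = 8 and N_GC = 10.
Tm = 2(8) + 4(10) = 16 + 40 = 56°C

56°C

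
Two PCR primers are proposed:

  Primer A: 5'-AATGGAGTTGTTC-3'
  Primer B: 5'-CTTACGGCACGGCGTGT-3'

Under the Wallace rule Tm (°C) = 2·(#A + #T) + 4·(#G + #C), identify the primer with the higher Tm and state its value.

Primer B, 56°C

Primer A: A+T=8, G+C=5 → Tm = 2(8)+4(5) = 36°C
Primer B: A+T=6, G+C=11 → Tm = 2(6)+4(11) = 56°C
36°C vs 56°C → primer B is higher.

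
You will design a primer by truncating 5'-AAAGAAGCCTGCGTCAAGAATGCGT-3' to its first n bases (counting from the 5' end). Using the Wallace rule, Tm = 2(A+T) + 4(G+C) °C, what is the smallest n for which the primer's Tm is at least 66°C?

First 22 bases: AAAGAAGCCTGCGTCAAGAATG → Tm = 64°C (< 66°C)
First 23 bases: AAAGAAGCCTGCGTCAAGAATGC → Tm = 68°C (≥ 66°C)
Each additional base adds 2°C (A/T) or 4°C (G/C), so Tm is non-decreasing in n; n = 23 is the first length to reach 66°C.

n = 23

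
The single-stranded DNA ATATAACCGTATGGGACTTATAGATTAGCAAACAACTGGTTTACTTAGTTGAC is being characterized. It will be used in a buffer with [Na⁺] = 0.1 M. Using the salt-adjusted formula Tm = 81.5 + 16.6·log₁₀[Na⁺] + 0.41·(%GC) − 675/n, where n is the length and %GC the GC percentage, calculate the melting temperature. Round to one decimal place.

Length n = 53. Base counts: G=10, T=17, C=8, A=18
G+C = 18, so %GC = 18/53 × 100 = 33.962%
Salt term: 16.6 × (-1) = -16.6
GC term: 0.41 × 33.962 = 13.924; length term: −675/53 = −12.736
Tm = 81.5 + (-16.6) + 13.924 − 12.736 = 66.088 → 66.1°C

66.1°C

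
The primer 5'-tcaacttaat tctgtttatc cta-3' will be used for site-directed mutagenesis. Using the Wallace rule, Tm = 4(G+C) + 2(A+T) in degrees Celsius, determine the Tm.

Base counts: A=6, T=11, G=1, C=5
So N_AT = 17 and N_GC = 6.
Tm = 2×17 + 4×6 = 58°C

58°C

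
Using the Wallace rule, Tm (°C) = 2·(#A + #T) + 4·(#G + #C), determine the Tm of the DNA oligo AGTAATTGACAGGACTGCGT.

Scanning the sequence gives A=6, C=3, T=5, G=6.
AT pairs contribute 11, GC pairs contribute 9.
Tm = 2×11 + 4×9 = 58°C

58°C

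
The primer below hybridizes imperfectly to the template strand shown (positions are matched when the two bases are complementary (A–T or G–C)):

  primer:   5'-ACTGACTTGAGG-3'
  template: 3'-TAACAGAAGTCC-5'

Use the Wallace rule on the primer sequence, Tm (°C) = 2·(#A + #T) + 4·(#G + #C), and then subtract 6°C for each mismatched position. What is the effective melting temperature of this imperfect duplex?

18°C

Primer base counts: A=3, T=3, G=4, C=2 → A+T=6, G+C=6
Perfect-match Tm = 2(6) + 4(6) = 12 + 24 = 36°C
Mismatches (positions where the bases are not complementary): 3 (at positions 2, 5, 9)
Effective Tm = 36 − 3×6 = 36 − 18 = 18°C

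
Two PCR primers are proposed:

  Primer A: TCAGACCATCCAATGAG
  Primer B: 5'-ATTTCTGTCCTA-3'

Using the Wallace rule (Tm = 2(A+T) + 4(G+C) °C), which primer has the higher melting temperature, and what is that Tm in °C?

Primer A, 50°C

Primer A: A+T=9, G+C=8 → Tm = 2(9)+4(8) = 50°C
Primer B: A+T=8, G+C=4 → Tm = 2(8)+4(4) = 32°C
50°C vs 32°C → primer A is higher.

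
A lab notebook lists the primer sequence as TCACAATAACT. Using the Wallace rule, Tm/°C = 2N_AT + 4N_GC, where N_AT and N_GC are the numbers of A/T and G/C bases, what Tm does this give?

Counting bases: A=5, C=3, T=3, G=0
AT pairs contribute 8, GC pairs contribute 3.
Tm = 4·3 + 2·8 = 12 + 16 = 28°C

28°C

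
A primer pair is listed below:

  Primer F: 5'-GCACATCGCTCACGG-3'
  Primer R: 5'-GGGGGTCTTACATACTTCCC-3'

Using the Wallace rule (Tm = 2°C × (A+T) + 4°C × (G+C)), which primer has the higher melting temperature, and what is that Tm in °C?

Primer R, 62°C

Primer F: A+T=5, G+C=10 → Tm = 2(5)+4(10) = 50°C
Primer R: A+T=9, G+C=11 → Tm = 2(9)+4(11) = 62°C
50°C vs 62°C → primer R is higher.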